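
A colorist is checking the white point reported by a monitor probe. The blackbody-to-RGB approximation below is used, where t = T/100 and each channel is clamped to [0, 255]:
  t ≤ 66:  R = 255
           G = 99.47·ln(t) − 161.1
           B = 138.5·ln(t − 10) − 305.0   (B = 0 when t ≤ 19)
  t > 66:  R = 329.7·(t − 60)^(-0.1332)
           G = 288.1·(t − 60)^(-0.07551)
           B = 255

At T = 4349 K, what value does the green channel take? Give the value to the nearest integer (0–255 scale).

t = 4349/100 = 43.49; the t ≤ 66 branch applies.
G = 99.47·ln 43.49 − 161.1 = 99.47·3.7725 − 161.1 = 214.154.
Rounded: 214.

214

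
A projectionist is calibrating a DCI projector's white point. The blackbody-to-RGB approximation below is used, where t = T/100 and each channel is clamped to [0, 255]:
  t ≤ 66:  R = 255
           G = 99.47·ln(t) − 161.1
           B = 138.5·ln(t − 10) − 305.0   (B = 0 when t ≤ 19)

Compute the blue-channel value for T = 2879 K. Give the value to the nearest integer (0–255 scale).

101

t = 2879/100 = 28.79; the t ≤ 66 branch applies.
B = 138.5·ln(28.79 − 10) − 305.0 = 138.5·ln 18.79 − 305.0 = 138.5·2.9333 − 305.0 = 101.265.
Rounded: 101.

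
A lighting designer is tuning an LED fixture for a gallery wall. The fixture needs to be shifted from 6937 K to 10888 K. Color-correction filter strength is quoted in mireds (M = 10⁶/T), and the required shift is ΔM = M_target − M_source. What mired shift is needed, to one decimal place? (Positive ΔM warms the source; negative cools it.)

-52.3 mireds

M_source = 10⁶/6937 = 144.155; M_target = 10⁶/10888 = 91.844.
ΔM = 91.844 − 144.155 = -52.310 → -52.3 mireds, a cooling shift.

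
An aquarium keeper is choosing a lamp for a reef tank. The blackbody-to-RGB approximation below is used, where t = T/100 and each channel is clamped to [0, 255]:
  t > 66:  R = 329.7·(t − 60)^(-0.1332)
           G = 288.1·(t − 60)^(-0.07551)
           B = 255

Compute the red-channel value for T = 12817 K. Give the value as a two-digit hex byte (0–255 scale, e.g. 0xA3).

t = 12817/100 = 128.17; the t > 66 branch applies.
R = 329.7·(128.17 − 60)^(-0.1332) = 329.7·68.17^(-0.1332) = 329.7·0.56986 = 187.882.
Rounded: 188; in hex, 0xBC.

0xBC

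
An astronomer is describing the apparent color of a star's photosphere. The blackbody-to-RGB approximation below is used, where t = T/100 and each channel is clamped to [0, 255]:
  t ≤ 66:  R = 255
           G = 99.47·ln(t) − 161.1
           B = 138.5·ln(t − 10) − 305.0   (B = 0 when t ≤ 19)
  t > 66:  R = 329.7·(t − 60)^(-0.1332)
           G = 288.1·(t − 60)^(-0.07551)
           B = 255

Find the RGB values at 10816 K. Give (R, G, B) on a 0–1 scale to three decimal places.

t = 10816/100 = 108.16; the t > 66 branch applies.
R = 329.7·(108.16 − 60)^(-0.1332) = 329.7·48.16^(-0.1332) = 329.7·0.59685 = 196.782.
G = 288.1·(108.16 − 60)^(-0.07551) = 288.1·48.16^(-0.07551) = 288.1·0.74635 = 215.022.
B = 255 by definition for t > 66.
Dividing each by 255: (0.7717, 0.8432, 1.0000) → (0.772, 0.843, 1.000).

(0.772, 0.843, 1.000)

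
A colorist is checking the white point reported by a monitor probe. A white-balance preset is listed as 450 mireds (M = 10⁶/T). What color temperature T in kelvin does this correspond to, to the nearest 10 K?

2220 K

T = 10⁶ / 450 = 2222.22 K → 2220 K.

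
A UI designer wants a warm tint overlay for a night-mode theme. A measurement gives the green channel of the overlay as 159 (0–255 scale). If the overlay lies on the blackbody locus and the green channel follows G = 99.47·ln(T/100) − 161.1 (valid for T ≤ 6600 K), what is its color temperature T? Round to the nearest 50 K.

ln t = (159 + 161.1) / 99.47 = 3.2181.
t = e^3.2181 = 24.980.
T = 100·t = 2498 K → 2500 K to the nearest 50 K.

2500 K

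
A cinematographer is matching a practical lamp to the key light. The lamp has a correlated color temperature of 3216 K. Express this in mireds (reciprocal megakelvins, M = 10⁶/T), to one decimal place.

310.9 mireds

M = 10⁶ / 3216 = 310.945 → 310.9 mireds.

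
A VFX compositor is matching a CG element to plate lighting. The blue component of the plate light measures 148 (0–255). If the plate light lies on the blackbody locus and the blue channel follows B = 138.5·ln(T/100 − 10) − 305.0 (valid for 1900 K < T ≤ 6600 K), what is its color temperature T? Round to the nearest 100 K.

3600 K

ln(t − 10) = (148 + 305.0) / 138.5 = 3.2708.
t − 10 = e^3.2708 = 26.331, so t = 36.331.
T = 100·t = 3633 K → 3600 K to the nearest 100 K.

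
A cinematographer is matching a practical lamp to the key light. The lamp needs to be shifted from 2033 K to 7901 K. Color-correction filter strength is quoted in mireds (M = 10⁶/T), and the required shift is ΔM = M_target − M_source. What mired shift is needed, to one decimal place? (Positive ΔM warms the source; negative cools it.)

-365.3 mireds

M_source = 10⁶/2033 = 491.884; M_target = 10⁶/7901 = 126.566.
ΔM = 126.566 − 491.884 = -365.318 → -365.3 mireds, a cooling shift.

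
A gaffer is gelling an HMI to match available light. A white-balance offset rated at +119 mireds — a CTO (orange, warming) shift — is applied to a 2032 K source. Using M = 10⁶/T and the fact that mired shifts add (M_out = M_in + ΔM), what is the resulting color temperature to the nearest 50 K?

1650 K

M_in = 10⁶/2032 = 492.13 mireds.
M_out = 492.13 + (+119) = 611.13 mireds.
T_out = 10⁶/611.13 = 1636.3 K → 1650 K.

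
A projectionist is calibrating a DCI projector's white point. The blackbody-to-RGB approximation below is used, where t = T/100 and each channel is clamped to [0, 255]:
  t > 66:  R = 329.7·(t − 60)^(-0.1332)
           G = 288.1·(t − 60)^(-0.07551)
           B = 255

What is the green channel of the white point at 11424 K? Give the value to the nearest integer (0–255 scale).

t = 11424/100 = 114.24; the t > 66 branch applies.
G = 288.1·(114.24 − 60)^(-0.07551) = 288.1·54.24^(-0.07551) = 288.1·0.73968 = 213.101.
Rounded: 213.

213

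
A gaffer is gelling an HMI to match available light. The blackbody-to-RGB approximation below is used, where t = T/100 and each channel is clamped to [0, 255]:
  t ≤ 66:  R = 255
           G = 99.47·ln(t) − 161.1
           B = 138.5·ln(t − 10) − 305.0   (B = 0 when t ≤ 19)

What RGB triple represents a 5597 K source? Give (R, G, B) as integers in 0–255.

(255, 239, 225)

t = 5597/100 = 55.97; the t ≤ 66 branch applies.
R = 255 by definition for t ≤ 66.
G = 99.47·ln 55.97 − 161.1 = 99.47·4.0248 − 161.1 = 239.248.
B = 138.5·ln(55.97 − 10) − 305.0 = 138.5·ln 45.97 − 305.0 = 138.5·3.8280 − 305.0 = 225.176.
Rounded: (255, 239, 225).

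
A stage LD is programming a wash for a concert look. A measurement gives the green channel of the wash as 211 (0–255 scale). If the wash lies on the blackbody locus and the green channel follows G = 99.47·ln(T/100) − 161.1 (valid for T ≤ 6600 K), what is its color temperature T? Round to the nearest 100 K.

ln t = (211 + 161.1) / 99.47 = 3.7408.
t = e^3.7408 = 42.133.
T = 100·t = 4213 K → 4200 K to the nearest 100 K.

4200 K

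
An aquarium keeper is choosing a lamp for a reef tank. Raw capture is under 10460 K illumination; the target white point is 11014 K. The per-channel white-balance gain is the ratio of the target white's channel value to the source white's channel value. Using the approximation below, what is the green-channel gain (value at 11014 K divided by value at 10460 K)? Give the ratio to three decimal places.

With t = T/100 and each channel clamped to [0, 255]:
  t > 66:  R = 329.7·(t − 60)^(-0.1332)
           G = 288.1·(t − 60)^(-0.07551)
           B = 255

At 10460 K (t = 104.6):
  G = 288.1·(104.6 − 60)^(-0.07551) = 288.1·44.6^(-0.07551) = 288.1·0.75069 = 216.273.
At 11014 K (t = 110.14):
  G = 288.1·(110.14 − 60)^(-0.07551) = 288.1·50.14^(-0.07551) = 288.1·0.74408 = 214.369.
Gain = 214.369 / 216.273 = 0.9912 → 0.991.

0.991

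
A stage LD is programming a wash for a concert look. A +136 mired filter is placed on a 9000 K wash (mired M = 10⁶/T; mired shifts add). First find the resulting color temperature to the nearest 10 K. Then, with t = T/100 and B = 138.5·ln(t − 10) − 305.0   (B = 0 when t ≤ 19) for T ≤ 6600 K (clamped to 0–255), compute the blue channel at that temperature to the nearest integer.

168

M_in = 10⁶/9000 = 111.11; M_out = 111.11 + (+136) = 247.11.
T_out = 10⁶/247.11 = 4046.8 K → 4050 K; t = 40.5.
B = 138.5·ln(40.5 − 10) − 305.0 = 138.5·ln 30.5 − 305.0 = 138.5·3.4177 − 305.0 = 168.355.
Rounded: 168.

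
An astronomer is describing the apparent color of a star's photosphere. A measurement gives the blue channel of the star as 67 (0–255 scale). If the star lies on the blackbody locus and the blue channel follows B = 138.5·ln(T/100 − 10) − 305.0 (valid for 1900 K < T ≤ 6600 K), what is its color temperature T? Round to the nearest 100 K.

ln(t − 10) = (67 + 305.0) / 138.5 = 2.6859.
t − 10 = e^2.6859 = 14.672, so t = 24.672.
T = 100·t = 2467 K → 2500 K to the nearest 100 K.

2500 K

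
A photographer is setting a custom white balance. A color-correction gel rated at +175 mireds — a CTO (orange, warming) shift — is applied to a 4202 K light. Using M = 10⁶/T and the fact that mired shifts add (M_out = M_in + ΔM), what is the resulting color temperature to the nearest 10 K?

M_in = 10⁶/4202 = 237.98 mireds.
M_out = 237.98 + (+175) = 412.98 mireds.
T_out = 10⁶/412.98 = 2421.4 K → 2420 K.

2420 K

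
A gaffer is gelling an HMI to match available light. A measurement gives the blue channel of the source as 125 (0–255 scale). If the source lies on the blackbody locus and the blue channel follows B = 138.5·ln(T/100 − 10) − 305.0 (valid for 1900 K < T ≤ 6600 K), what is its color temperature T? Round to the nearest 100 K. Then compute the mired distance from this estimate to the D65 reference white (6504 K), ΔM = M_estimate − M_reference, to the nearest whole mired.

ln(t − 10) = (125 + 305.0) / 138.5 = 3.1047.
t − 10 = e^3.1047 = 22.302, so t = 32.302.
T = 100·t = 3230 K → 3200 K to the nearest 100 K.
M_estimate = 10⁶/3200 = 312.50; M_reference = 10⁶/6504 = 153.75.
ΔM = 312.50 − 153.75 = 158.75 → +159 mireds.

+159 mireds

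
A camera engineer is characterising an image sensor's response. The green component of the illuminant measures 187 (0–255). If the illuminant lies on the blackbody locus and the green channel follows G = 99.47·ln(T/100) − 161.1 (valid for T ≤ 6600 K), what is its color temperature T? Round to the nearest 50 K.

3300 K

ln t = (187 + 161.1) / 99.47 = 3.4995.
t = e^3.4995 = 33.100.
T = 100·t = 3310 K → 3300 K to the nearest 50 K.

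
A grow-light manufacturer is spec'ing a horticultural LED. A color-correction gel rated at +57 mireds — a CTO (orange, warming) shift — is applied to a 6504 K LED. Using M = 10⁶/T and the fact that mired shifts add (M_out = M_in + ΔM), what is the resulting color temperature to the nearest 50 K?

M_in = 10⁶/6504 = 153.75 mireds.
M_out = 153.75 + (+57) = 210.75 mireds.
T_out = 10⁶/210.75 = 4744.9 K → 4750 K.

4750 K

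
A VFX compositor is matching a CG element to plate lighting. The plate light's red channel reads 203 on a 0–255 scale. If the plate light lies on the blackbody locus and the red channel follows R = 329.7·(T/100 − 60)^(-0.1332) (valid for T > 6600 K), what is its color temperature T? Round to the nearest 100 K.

(t − 60)^(-0.1332) = 203/329.7 = 0.61571.
t − 60 = 0.61571^(1/-0.1332) = 0.61571^(-7.508) = 38.129, so t = 98.129.
T = 100·t = 9813 K → 9800 K to the nearest 100 K.

9800 K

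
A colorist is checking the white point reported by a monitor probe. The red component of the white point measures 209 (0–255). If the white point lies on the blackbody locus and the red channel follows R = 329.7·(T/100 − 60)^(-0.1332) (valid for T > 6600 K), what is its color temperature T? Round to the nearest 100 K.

9100 K

(t − 60)^(-0.1332) = 209/329.7 = 0.63391.
t − 60 = 0.63391^(1/-0.1332) = 0.63391^(-7.508) = 30.639, so t = 90.639.
T = 100·t = 9064 K → 9100 K to the nearest 100 K.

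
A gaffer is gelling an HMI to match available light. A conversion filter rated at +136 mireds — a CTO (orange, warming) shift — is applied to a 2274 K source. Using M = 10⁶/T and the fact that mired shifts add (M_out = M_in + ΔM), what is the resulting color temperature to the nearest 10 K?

1740 K

M_in = 10⁶/2274 = 439.75 mireds.
M_out = 439.75 + (+136) = 575.75 mireds.
T_out = 10⁶/575.75 = 1736.9 K → 1740 K.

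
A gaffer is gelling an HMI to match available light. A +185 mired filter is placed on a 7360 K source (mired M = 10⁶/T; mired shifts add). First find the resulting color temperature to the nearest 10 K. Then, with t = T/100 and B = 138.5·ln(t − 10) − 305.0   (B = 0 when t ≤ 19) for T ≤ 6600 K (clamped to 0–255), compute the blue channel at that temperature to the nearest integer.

118

M_in = 10⁶/7360 = 135.87; M_out = 135.87 + (+185) = 320.87.
T_out = 10⁶/320.87 = 3116.5 K → 3120 K; t = 31.2.
B = 138.5·ln(31.2 − 10) − 305.0 = 138.5·ln 21.2 − 305.0 = 138.5·3.0540 − 305.0 = 117.979.
Rounded: 118.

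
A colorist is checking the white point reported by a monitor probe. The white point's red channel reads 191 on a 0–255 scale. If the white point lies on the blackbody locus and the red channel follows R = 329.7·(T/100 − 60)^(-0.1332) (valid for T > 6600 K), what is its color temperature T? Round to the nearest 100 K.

(t − 60)^(-0.1332) = 191/329.7 = 0.57931.
t − 60 = 0.57931^(1/-0.1332) = 0.57931^(-7.508) = 60.245, so t = 120.245.
T = 100·t = 12025 K → 12000 K to the nearest 100 K.

12000 K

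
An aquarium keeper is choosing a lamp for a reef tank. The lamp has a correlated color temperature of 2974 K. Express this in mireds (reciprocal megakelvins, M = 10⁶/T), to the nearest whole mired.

336 mireds

M = 10⁶ / 2974 = 336.247 → 336 mireds.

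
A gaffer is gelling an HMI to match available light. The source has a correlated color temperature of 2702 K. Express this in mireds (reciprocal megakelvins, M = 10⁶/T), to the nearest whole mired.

M = 10⁶ / 2702 = 370.096 → 370 mireds.

370 mireds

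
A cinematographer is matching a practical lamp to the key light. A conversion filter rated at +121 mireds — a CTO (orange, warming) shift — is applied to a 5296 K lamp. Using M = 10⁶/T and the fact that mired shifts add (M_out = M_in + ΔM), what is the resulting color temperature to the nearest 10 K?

M_in = 10⁶/5296 = 188.82 mireds.
M_out = 188.82 + (+121) = 309.82 mireds.
T_out = 10⁶/309.82 = 3227.7 K → 3230 K.

3230 K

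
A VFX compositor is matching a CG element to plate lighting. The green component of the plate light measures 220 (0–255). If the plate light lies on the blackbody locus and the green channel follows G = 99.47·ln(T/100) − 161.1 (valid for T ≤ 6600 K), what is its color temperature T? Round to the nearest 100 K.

4600 K

ln t = (220 + 161.1) / 99.47 = 3.8313.
t = e^3.8313 = 46.123.
T = 100·t = 4612 K → 4600 K to the nearest 100 K.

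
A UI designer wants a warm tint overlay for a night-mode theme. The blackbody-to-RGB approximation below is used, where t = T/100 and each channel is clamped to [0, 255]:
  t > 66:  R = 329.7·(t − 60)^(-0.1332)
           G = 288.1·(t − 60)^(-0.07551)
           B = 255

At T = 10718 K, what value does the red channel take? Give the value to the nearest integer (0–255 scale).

t = 10718/100 = 107.18; the t > 66 branch applies.
R = 329.7·(107.18 − 60)^(-0.1332) = 329.7·47.18^(-0.1332) = 329.7·0.59849 = 197.321.
Rounded: 197.

197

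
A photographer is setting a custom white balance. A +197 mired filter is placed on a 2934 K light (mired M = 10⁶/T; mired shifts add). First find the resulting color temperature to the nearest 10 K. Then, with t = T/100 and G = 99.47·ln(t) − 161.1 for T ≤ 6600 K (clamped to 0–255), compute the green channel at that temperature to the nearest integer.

M_in = 10⁶/2934 = 340.83; M_out = 340.83 + (+197) = 537.83.
T_out = 10⁶/537.83 = 1859.3 K → 1860 K; t = 18.6.
G = 99.47·ln 18.6 − 161.1 = 99.47·2.9232 − 161.1 = 129.667.
Rounded: 130.

130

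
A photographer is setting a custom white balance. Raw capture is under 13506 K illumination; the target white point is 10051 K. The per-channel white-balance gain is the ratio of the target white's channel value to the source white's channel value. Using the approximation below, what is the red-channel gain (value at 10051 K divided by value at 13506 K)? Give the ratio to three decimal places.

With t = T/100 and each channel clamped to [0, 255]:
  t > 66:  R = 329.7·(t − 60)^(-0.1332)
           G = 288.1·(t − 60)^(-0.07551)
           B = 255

At 13506 K (t = 135.06):
  R = 329.7·(135.06 − 60)^(-0.1332) = 329.7·75.06^(-0.1332) = 329.7·0.56259 = 185.487.
At 10051 K (t = 100.51):
  R = 329.7·(100.51 − 60)^(-0.1332) = 329.7·40.51^(-0.1332) = 329.7·0.61076 = 201.369.
Gain = 201.369 / 185.487 = 1.0856 → 1.086.

1.086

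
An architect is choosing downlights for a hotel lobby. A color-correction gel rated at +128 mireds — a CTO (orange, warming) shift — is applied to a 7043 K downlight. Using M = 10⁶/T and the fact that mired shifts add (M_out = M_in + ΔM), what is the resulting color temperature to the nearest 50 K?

3700 K

M_in = 10⁶/7043 = 141.98 mireds.
M_out = 141.98 + (+128) = 269.98 mireds.
T_out = 10⁶/269.98 = 3703.9 K → 3700 K.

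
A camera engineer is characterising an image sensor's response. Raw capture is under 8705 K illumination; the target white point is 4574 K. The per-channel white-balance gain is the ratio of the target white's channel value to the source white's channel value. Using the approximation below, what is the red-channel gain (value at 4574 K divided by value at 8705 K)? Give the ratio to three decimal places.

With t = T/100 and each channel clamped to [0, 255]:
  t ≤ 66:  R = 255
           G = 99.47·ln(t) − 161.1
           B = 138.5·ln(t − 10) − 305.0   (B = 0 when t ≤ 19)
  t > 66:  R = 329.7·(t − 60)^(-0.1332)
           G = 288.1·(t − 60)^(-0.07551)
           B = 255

At 8705 K (t = 87.05):
  R = 329.7·(87.05 − 60)^(-0.1332) = 329.7·27.05^(-0.1332) = 329.7·0.64452 = 212.498.
At 4574 K (t = 45.74):
  R = 255 by definition for t ≤ 66.
Gain = 255.000 / 212.498 = 1.2000 → 1.200.

1.200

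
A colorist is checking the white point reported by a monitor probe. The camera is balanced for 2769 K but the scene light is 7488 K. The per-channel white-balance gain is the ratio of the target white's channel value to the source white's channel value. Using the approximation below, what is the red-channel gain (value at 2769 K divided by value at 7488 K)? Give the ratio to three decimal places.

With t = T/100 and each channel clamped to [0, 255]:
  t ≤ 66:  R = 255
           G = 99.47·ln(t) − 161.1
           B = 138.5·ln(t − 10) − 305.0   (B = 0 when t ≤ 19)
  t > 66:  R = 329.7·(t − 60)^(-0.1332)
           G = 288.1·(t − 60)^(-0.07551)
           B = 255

At 7488 K (t = 74.88):
  R = 329.7·(74.88 − 60)^(-0.1332) = 329.7·14.88^(-0.1332) = 329.7·0.69793 = 230.106.
At 2769 K (t = 27.69):
  R = 255 by definition for t ≤ 66.
Gain = 255.000 / 230.106 = 1.1082 → 1.108.

1.108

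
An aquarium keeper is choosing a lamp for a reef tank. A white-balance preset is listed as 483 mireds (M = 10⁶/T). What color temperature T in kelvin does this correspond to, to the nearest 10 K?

2070 K

T = 10⁶ / 483 = 2070.39 K → 2070 K.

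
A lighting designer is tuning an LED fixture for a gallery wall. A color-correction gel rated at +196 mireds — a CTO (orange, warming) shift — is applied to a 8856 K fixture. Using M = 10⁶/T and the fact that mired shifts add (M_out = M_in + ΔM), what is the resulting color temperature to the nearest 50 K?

3250 K

M_in = 10⁶/8856 = 112.92 mireds.
M_out = 112.92 + (+196) = 308.92 mireds.
T_out = 10⁶/308.92 = 3237.1 K → 3250 K.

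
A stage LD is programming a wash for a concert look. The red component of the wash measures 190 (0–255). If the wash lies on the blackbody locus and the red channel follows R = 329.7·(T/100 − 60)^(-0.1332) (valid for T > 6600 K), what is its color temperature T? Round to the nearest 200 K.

(t − 60)^(-0.1332) = 190/329.7 = 0.57628.
t − 60 = 0.57628^(1/-0.1332) = 0.57628^(-7.508) = 62.667, so t = 122.667.
T = 100·t = 12267 K → 12200 K to the nearest 200 K.

12200 K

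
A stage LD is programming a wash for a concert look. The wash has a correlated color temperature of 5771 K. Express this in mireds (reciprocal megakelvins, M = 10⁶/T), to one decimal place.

173.3 mireds

M = 10⁶ / 5771 = 173.280 → 173.3 mireds.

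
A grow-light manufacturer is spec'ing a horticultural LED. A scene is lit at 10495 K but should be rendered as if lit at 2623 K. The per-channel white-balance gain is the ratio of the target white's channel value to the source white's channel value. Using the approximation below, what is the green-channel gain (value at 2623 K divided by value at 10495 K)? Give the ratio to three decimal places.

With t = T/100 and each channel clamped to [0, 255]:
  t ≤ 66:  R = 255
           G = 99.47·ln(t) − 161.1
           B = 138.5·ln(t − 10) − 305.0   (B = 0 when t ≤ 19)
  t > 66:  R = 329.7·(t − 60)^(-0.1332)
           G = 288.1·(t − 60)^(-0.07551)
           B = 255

At 10495 K (t = 104.95):
  G = 288.1·(104.95 − 60)^(-0.07551) = 288.1·44.95^(-0.07551) = 288.1·0.75024 = 216.145.
At 2623 K (t = 26.23):
  G = 99.47·ln 26.23 − 161.1 = 99.47·3.2669 − 161.1 = 163.859.
Gain = 163.859 / 216.145 = 0.7581 → 0.758.

0.758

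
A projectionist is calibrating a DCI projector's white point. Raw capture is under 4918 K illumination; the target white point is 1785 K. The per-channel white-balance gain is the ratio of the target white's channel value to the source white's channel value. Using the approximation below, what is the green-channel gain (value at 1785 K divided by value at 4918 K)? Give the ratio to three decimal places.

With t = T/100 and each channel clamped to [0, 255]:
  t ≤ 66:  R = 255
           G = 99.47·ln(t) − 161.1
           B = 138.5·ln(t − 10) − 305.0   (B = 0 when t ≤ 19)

0.555

At 4918 K (t = 49.18):
  G = 99.47·ln 49.18 − 161.1 = 99.47·3.8955 − 161.1 = 226.384.
At 1785 K (t = 17.85):
  G = 99.47·ln 17.85 − 161.1 = 99.47·2.8820 − 161.1 = 125.573.
Gain = 125.573 / 226.384 = 0.5547 → 0.555.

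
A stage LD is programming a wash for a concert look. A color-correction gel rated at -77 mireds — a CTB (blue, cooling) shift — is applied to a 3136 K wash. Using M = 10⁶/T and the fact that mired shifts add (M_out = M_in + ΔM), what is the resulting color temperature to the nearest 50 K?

M_in = 10⁶/3136 = 318.88 mireds.
M_out = 318.88 + (-77) = 241.88 mireds.
T_out = 10⁶/241.88 = 4134.3 K → 4150 K.

4150 K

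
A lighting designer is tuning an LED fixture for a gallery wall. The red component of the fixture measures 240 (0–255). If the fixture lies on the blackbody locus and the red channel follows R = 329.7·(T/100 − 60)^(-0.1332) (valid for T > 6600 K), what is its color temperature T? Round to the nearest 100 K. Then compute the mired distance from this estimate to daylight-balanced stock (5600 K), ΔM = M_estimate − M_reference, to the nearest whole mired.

-38 mireds

(t − 60)^(-0.1332) = 240/329.7 = 0.72793.
t − 60 = 0.72793^(1/-0.1332) = 0.72793^(-7.508) = 10.848, so t = 70.848.
T = 100·t = 7085 K → 7100 K to the nearest 100 K.
M_estimate = 10⁶/7100 = 140.85; M_reference = 10⁶/5600 = 178.57.
ΔM = 140.85 − 178.57 = -37.73 → -38 mireds.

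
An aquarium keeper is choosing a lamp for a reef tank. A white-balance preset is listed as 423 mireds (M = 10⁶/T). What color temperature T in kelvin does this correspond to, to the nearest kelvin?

2364 K

T = 10⁶ / 423 = 2364.07 K → 2364 K.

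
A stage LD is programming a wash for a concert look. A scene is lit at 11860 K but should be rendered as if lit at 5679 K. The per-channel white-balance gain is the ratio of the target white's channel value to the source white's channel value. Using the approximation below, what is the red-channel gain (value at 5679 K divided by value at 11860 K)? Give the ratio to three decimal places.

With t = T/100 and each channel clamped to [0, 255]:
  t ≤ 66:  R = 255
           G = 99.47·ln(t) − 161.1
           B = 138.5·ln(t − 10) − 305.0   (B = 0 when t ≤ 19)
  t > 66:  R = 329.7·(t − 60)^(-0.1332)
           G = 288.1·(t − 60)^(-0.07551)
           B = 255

1.330

At 11860 K (t = 118.6):
  R = 329.7·(118.6 − 60)^(-0.1332) = 329.7·58.6^(-0.1332) = 329.7·0.58145 = 191.706.
At 5679 K (t = 56.79):
  R = 255 by definition for t ≤ 66.
Gain = 255.000 / 191.706 = 1.3302 → 1.330.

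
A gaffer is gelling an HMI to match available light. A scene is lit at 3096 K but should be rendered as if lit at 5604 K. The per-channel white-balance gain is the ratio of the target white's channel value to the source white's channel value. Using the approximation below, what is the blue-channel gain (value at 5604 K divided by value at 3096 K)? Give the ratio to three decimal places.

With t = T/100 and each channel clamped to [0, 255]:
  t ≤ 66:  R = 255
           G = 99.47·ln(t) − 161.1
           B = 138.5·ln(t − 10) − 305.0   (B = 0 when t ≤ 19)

1.936

At 3096 K (t = 30.96):
  B = 138.5·ln(30.96 − 10) − 305.0 = 138.5·ln 20.96 − 305.0 = 138.5·3.0426 − 305.0 = 116.402.
At 5604 K (t = 56.04):
  B = 138.5·ln(56.04 − 10) − 305.0 = 138.5·ln 46.04 − 305.0 = 138.5·3.8295 − 305.0 = 225.387.
Gain = 225.387 / 116.402 = 1.9363 → 1.936.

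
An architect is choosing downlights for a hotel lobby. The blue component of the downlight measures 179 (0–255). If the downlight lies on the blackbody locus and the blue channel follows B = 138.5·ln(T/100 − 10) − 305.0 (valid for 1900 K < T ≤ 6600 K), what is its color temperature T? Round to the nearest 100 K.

ln(t − 10) = (179 + 305.0) / 138.5 = 3.4946.
t − 10 = e^3.4946 = 32.937, so t = 42.937.
T = 100·t = 4294 K → 4300 K to the nearest 100 K.

4300 K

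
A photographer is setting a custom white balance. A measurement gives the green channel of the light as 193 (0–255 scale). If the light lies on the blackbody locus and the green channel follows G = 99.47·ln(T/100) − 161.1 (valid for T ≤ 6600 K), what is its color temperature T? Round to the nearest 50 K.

ln t = (193 + 161.1) / 99.47 = 3.5599.
t = e^3.5599 = 35.159.
T = 100·t = 3516 K → 3500 K to the nearest 50 K.

3500 K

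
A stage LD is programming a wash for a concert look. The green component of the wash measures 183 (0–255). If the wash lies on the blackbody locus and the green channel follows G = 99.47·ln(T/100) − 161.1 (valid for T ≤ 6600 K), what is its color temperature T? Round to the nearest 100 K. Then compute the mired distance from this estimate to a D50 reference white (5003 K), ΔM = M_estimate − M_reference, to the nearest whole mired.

+113 mireds

ln t = (183 + 161.1) / 99.47 = 3.4593.
t = e^3.4593 = 31.796.
T = 100·t = 3180 K → 3200 K to the nearest 100 K.
M_estimate = 10⁶/3200 = 312.50; M_reference = 10⁶/5003 = 199.88.
ΔM = 312.50 − 199.88 = 112.62 → +113 mireds.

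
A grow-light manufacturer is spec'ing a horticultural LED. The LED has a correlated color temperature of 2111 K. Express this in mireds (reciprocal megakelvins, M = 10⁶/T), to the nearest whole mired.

474 mireds

M = 10⁶ / 2111 = 473.709 → 474 mireds.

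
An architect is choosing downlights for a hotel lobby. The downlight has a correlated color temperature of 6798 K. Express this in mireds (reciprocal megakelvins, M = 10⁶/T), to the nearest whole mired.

M = 10⁶ / 6798 = 147.102 → 147 mireds.

147 mireds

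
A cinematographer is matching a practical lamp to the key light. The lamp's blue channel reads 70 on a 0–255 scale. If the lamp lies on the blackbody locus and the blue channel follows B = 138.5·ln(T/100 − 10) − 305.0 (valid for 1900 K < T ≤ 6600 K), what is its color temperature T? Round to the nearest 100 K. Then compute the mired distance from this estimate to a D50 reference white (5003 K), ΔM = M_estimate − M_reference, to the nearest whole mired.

ln(t − 10) = (70 + 305.0) / 138.5 = 2.7076.
t − 10 = e^2.7076 = 14.993, so t = 24.993.
T = 100·t = 2499 K → 2500 K to the nearest 100 K.
M_estimate = 10⁶/2500 = 400.00; M_reference = 10⁶/5003 = 199.88.
ΔM = 400.00 − 199.88 = 200.12 → +200 mireds.

+200 mireds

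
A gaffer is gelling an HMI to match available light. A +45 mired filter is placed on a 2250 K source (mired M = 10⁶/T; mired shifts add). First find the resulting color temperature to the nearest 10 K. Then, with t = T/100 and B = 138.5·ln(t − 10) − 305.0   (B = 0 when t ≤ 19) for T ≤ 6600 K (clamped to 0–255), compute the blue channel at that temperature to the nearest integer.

19

M_in = 10⁶/2250 = 444.44; M_out = 444.44 + (+45) = 489.44.
T_out = 10⁶/489.44 = 2043.1 K → 2040 K; t = 20.4.
B = 138.5·ln(20.4 − 10) − 305.0 = 138.5·ln 10.4 − 305.0 = 138.5·2.3418 − 305.0 = 19.340.
Rounded: 19.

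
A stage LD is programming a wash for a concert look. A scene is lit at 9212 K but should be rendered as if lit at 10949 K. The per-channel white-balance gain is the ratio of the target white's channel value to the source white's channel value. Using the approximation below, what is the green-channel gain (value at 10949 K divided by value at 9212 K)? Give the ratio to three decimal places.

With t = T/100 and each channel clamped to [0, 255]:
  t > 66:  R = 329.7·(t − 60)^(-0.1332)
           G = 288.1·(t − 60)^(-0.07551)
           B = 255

0.968

At 9212 K (t = 92.12):
  G = 288.1·(92.12 − 60)^(-0.07551) = 288.1·32.12^(-0.07551) = 288.1·0.76953 = 221.700.
At 10949 K (t = 109.49):
  G = 288.1·(109.49 − 60)^(-0.07551) = 288.1·49.49^(-0.07551) = 288.1·0.74481 = 214.580.
Gain = 214.580 / 221.700 = 0.9679 → 0.968.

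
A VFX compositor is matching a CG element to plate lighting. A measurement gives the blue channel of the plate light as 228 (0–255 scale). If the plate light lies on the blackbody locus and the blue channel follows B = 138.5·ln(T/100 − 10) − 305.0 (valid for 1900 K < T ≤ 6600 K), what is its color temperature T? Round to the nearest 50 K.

5700 K

ln(t − 10) = (228 + 305.0) / 138.5 = 3.8484.
t − 10 = e^3.8484 = 46.917, so t = 56.917.
T = 100·t = 5692 K → 5700 K to the nearest 50 K.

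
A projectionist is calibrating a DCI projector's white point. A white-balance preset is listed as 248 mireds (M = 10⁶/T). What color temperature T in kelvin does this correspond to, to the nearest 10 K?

4030 K

T = 10⁶ / 248 = 4032.26 K → 4030 K.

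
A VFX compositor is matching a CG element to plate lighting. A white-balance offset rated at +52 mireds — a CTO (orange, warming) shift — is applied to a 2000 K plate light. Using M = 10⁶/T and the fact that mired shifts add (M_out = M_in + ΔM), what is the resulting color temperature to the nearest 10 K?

1810 K

M_in = 10⁶/2000 = 500.00 mireds.
M_out = 500.00 + (+52) = 552.00 mireds.
T_out = 10⁶/552.00 = 1811.6 K → 1810 K.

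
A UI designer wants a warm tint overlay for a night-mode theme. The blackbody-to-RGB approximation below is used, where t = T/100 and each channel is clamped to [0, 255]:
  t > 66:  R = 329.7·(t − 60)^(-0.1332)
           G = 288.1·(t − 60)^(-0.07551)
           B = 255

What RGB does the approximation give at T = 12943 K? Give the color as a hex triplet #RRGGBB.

#BBD1FF

t = 12943/100 = 129.43; the t > 66 branch applies.
R = 329.7·(129.43 − 60)^(-0.1332) = 329.7·69.43^(-0.1332) = 329.7·0.56847 = 187.424.
G = 288.1·(129.43 − 60)^(-0.07551) = 288.1·69.43^(-0.07551) = 288.1·0.72601 = 209.165.
B = 255 by definition for t > 66.
Rounded: (187, 209, 255).
In hex: #BBD1FF.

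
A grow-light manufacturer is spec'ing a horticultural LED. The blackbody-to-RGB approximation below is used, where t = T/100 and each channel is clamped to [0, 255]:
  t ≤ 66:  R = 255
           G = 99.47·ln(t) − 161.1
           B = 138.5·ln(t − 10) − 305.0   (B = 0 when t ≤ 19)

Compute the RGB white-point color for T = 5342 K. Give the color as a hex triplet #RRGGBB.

#FFEBD9

t = 5342/100 = 53.42; the t ≤ 66 branch applies.
R = 255 by definition for t ≤ 66.
G = 99.47·ln 53.42 − 161.1 = 99.47·3.9782 − 161.1 = 234.610.
B = 138.5·ln(53.42 − 10) − 305.0 = 138.5·ln 43.42 − 305.0 = 138.5·3.7709 − 305.0 = 217.272.
Rounded: (255, 235, 217).
In hex: #FFEBD9.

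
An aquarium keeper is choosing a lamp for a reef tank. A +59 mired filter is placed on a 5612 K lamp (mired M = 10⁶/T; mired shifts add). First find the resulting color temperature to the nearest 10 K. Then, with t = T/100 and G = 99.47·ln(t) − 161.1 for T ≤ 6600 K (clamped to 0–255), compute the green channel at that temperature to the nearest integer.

211

M_in = 10⁶/5612 = 178.19; M_out = 178.19 + (+59) = 237.19.
T_out = 10⁶/237.19 = 4216.0 K → 4220 K; t = 42.2.
G = 99.47·ln 42.2 − 161.1 = 99.47·3.7424 − 161.1 = 211.159.
Rounded: 211.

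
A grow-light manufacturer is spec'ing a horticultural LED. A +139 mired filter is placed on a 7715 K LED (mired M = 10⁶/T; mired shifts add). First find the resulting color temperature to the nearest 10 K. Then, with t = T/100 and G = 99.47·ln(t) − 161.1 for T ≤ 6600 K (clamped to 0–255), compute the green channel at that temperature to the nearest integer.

M_in = 10⁶/7715 = 129.62; M_out = 129.62 + (+139) = 268.62.
T_out = 10⁶/268.62 = 3722.8 K → 3720 K; t = 37.2.
G = 99.47·ln 37.2 − 161.1 = 99.47·3.6163 − 161.1 = 198.614.
Rounded: 199.

199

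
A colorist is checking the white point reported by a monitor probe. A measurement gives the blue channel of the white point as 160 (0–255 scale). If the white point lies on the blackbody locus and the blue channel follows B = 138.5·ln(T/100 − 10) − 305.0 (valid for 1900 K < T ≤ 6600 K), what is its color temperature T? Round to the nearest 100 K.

ln(t − 10) = (160 + 305.0) / 138.5 = 3.3574.
t − 10 = e^3.3574 = 28.714, so t = 38.714.
T = 100·t = 3871 K → 3900 K to the nearest 100 K.

3900 K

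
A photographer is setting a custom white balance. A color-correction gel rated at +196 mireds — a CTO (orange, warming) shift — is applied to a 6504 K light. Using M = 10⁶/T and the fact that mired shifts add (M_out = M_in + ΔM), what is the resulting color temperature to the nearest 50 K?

M_in = 10⁶/6504 = 153.75 mireds.
M_out = 153.75 + (+196) = 349.75 mireds.
T_out = 10⁶/349.75 = 2859.2 K → 2850 K.

2850 K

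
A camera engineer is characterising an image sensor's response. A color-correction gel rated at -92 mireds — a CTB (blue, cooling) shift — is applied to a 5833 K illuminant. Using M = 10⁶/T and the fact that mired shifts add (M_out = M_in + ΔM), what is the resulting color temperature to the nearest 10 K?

M_in = 10⁶/5833 = 171.44 mireds.
M_out = 171.44 + (-92) = 79.44 mireds.
T_out = 10⁶/79.44 = 12588.4 K → 12590 K.

12590 K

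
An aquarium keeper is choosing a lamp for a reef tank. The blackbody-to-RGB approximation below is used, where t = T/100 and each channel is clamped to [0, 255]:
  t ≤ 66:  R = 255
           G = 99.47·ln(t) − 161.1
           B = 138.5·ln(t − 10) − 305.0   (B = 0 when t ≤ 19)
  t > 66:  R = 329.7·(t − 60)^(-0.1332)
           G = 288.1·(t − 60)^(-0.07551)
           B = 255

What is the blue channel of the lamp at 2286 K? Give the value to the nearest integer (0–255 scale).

t = 2286/100 = 22.86; the t ≤ 66 branch applies.
B = 138.5·ln(22.86 − 10) − 305.0 = 138.5·ln 12.86 − 305.0 = 138.5·2.5541 − 305.0 = 48.746.
Rounded: 49.

49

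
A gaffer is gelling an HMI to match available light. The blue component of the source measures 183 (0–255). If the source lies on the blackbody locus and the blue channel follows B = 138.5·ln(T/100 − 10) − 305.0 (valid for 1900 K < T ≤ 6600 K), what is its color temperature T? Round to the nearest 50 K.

ln(t − 10) = (183 + 305.0) / 138.5 = 3.5235.
t − 10 = e^3.5235 = 33.902, so t = 43.902.
T = 100·t = 4390 K → 4400 K to the nearest 50 K.

4400 K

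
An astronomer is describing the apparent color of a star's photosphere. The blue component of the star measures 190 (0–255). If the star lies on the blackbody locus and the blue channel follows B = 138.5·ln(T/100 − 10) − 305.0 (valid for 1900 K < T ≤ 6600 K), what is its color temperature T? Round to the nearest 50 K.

4550 K

ln(t − 10) = (190 + 305.0) / 138.5 = 3.5740.
t − 10 = e^3.5740 = 35.659, so t = 45.659.
T = 100·t = 4566 K → 4550 K to the nearest 50 K.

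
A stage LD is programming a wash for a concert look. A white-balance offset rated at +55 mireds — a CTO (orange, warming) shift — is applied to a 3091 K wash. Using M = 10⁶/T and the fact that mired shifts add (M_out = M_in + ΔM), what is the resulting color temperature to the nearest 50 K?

M_in = 10⁶/3091 = 323.52 mireds.
M_out = 323.52 + (+55) = 378.52 mireds.
T_out = 10⁶/378.52 = 2641.9 K → 2650 K.

2650 K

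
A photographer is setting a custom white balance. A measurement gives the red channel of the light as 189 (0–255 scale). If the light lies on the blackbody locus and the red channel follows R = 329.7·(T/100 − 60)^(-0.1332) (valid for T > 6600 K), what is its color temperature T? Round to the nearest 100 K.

(t − 60)^(-0.1332) = 189/329.7 = 0.57325.
t − 60 = 0.57325^(1/-0.1332) = 0.57325^(-7.508) = 65.199, so t = 125.199.
T = 100·t = 12520 K → 12500 K to the nearest 100 K.

12500 K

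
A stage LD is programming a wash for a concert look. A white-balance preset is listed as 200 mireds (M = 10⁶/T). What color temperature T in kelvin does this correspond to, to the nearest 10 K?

5000 K

T = 10⁶ / 200 = 5000.00 K → 5000 K.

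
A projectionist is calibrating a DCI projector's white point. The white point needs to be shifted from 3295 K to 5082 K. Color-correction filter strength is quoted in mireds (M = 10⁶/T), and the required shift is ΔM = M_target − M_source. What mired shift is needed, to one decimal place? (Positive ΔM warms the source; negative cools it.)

-106.7 mireds

M_source = 10⁶/3295 = 303.490; M_target = 10⁶/5082 = 196.773.
ΔM = 196.773 − 303.490 = -106.717 → -106.7 mireds, a cooling shift.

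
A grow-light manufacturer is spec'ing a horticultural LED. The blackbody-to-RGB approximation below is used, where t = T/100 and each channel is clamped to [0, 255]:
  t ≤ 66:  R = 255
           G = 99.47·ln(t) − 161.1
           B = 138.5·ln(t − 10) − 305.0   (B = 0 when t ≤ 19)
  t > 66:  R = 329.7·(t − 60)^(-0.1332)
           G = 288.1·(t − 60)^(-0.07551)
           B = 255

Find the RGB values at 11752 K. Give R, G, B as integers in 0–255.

R=192, G=212, B=255

t = 11752/100 = 117.52; the t > 66 branch applies.
R = 329.7·(117.52 − 60)^(-0.1332) = 329.7·57.52^(-0.1332) = 329.7·0.58290 = 192.181.
G = 288.1·(117.52 − 60)^(-0.07551) = 288.1·57.52^(-0.07551) = 288.1·0.73640 = 212.158.
B = 255 by definition for t > 66.
Rounded: (192, 212, 255).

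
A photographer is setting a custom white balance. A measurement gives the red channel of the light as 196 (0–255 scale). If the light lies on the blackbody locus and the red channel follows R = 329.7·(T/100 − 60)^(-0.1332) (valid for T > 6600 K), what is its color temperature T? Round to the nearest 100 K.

11000 K

(t − 60)^(-0.1332) = 196/329.7 = 0.59448.
t − 60 = 0.59448^(1/-0.1332) = 0.59448^(-7.508) = 49.621, so t = 109.621.
T = 100·t = 10962 K → 11000 K to the nearest 100 K.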